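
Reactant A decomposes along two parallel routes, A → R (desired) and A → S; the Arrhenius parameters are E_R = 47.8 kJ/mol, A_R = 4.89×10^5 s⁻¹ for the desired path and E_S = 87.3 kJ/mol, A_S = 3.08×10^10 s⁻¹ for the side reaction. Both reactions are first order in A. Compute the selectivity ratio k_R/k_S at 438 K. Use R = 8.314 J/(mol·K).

0.816

Since both paths have the same order in A, the concentration cancels and S_{R/S} = k_R/k_S = (A_R/A_S)·exp[(E_S−E_R)/(RT)].
(E_S−E_R)/(RT) = (87.3−47.8)×10³/(8.314×438) = 39500/3642 = 10.85.
k_R/k_S = (4.89×10^5/3.08×10^10)·exp(10.85) = 1.588×10^-5 × 51384 = 0.816.
Since E_R < E_S, lowering the temperature improves selectivity toward R.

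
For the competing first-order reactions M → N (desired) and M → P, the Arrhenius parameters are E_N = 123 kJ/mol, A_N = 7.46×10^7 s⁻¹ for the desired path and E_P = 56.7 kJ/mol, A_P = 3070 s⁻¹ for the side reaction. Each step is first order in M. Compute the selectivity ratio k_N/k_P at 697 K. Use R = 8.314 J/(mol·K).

0.261

Since both paths have the same order in M, the concentration cancels and S_{N/P} = k_N/k_P = (A_N/A_P)·exp[(E_P−E_N)/(RT)].
(E_P−E_N)/(RT) = (56.7−123)×10³/(8.314×697) = -66300/5795 = -11.44.
k_N/k_P = (7.46×10^7/3070)·exp(-11.44) = 24300 × 1.074×10^-5 = 0.261.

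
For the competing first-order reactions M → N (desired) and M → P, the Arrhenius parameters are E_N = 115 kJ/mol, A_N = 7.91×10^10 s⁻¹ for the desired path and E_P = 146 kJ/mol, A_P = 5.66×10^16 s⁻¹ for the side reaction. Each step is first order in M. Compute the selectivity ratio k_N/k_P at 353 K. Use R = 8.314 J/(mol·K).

Since both paths have the same order in M, the concentration cancels and S_{N/P} = k_N/k_P = (A_N/A_P)·exp[(E_P−E_N)/(RT)].
(E_P−E_N)/(RT) = (146−115)×10³/(8.314×353) = 31000/2935 = 10.56.
k_N/k_P = (7.91×10^10/5.66×10^16)·exp(10.56) = 1.398×10^-6 × 38667 = 0.0540.
Since E_N < E_P, lowering the temperature improves selectivity toward N.

0.0540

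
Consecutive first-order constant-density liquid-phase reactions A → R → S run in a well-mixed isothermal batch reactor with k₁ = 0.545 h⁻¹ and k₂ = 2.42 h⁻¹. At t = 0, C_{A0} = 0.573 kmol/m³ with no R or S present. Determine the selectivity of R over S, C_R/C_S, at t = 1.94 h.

0.177

Solving the coupled first-order balances gives C_R(t) = [k₁/(k₂−k₁)]·C_{A0}·(e^(−k₁t) − e^(−k₂t)).
e^(−k₁t) = e^(−0.545×1.94) = e^(−1.057) = 0.3474; e^(−k₂t) = e^(−4.695) = 0.009143.
C_R = 0.545×0.573/(2.42−0.545) × (0.3474−0.009143) = 0.1666×0.3382 = 0.05634 kmol/m³.
C_A = C_{A0}e^(−k₁t) = 0.1991 kmol/m³, so C_S = C_{A0}−C_A−C_R = 0.3176 kmol/m³; C_R/C_S = 0.177.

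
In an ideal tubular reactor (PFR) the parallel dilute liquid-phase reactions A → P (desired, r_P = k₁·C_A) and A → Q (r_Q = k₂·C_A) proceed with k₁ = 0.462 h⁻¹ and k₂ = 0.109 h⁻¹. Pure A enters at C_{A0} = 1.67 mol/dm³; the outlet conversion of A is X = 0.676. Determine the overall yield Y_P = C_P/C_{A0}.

0.547

C_A = C_{A0}(1−X) = 0.5411 mol/dm³.
Both paths are first order in A, so the instantaneous fraction to P is constant: dC_P/d(−C_A) = k₁/(k₁+k₂) = 0.8091.
C_P = 0.8091·(C_{A0}−C_A) = 0.8091×1.129 = 0.913 mol/dm³.
Y_P = C_P/C_{A0} = 0.9134/1.67 = 0.547.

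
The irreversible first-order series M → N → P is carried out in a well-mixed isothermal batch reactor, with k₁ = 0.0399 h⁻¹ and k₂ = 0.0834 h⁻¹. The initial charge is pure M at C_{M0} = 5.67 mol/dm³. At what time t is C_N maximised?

For first-order series the maximum of C_N occurs at t_opt = ln(k₂/k₁)/(k₂−k₁).
= ln(0.0834/0.0399)/(0.0834−0.0399) = ln(2.090)/0.04350 = 0.7373/0.04350 = 16.9 h.

16.9 h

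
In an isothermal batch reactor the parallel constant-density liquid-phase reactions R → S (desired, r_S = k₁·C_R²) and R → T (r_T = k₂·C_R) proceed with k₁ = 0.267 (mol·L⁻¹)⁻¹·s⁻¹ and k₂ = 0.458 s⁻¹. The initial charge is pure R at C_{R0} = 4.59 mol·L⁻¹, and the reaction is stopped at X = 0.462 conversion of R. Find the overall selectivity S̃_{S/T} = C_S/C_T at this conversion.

C_R = C_{R0}(1−X) = 2.469 mol·L⁻¹.
Along a PFR/batch, dC_T/dC_R = −r_T/(r_S+r_T) = −k₂/(k₂+k₁·C_R).
Integrating from C_{R0} to C_R: C_T = (0.458/0.267)·ln[(0.458+0.267·4.59)/(0.458+0.267·2.47)] = 1.715·ln(1.684/1.117) = 0.7032 mol·L⁻¹.
Then C_S = (C_{R0}−C_R) − C_T = 2.121 − 0.7032 = 1.417 mol·L⁻¹.
S̃_{S/T} = C_S/C_T = 1.417/0.7032 = 2.02.

2.02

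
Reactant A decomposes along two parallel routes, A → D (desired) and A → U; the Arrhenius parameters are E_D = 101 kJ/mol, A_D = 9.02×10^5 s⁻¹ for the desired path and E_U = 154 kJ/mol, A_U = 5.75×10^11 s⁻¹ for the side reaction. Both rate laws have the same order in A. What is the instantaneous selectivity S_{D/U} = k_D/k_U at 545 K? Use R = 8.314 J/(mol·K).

0.189

With equal orders, S_{D/U} = k_D/k_U = (A_D/A_U)·exp[(E_U−E_D)/(RT)].
(E_U−E_D)/(RT) = (154−101)×10³/(8.314×545) = 53000/4531 = 11.70.
k_D/k_U = (9.02×10^5/5.75×10^11)·exp(11.70) = 1.569×10^-6 × 1.202×10^5 = 0.189.
Since E_D < E_U, lowering the temperature improves selectivity toward D.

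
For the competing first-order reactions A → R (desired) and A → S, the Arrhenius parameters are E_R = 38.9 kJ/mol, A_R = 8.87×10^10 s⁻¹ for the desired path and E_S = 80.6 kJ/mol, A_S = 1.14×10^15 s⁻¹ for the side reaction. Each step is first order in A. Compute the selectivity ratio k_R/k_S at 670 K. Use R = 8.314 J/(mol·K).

0.139

With equal orders, S_{R/S} = k_R/k_S = (A_R/A_S)·exp[(E_S−E_R)/(RT)].
(E_S−E_R)/(RT) = (80.6−38.9)×10³/(8.314×670) = 41700/5570 = 7.486.
k_R/k_S = (8.87×10^10/1.14×10^15)·exp(7.486) = 7.781×10^-5 × 1783 = 0.139.
Since E_R < E_S, lowering the temperature improves selectivity toward R.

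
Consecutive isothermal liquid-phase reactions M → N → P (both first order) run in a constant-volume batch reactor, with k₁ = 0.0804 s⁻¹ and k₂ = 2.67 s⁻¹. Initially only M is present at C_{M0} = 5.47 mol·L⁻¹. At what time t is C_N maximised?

For first-order series the maximum of C_N occurs at t_opt = ln(k₂/k₁)/(k₂−k₁).
= ln(2.67/0.0804)/(2.67−0.0804) = ln(33.21)/2.590 = 3.503/2.590 = 1.35 s.

1.35 s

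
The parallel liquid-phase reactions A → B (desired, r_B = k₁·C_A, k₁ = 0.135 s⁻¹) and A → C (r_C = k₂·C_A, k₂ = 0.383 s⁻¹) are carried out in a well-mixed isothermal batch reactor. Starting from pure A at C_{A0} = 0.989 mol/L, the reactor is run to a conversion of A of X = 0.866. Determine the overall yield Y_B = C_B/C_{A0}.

0.226

C_A = C_{A0}(1−X) = 0.1325 mol/L.
Both paths are first order in A, so the instantaneous fraction to B is constant: dC_B/d(−C_A) = k₁/(k₁+k₂) = 0.2606.
C_B = 0.2606·(C_{A0}−C_A) = 0.2606×0.8565 = 0.223 mol/L.
Y_B = C_B/C_{A0} = 0.2232/0.989 = 0.226.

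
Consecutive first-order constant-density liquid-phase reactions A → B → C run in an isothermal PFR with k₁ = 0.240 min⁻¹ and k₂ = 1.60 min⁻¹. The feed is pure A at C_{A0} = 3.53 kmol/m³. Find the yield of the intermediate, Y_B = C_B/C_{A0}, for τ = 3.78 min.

0.0708

Solving the coupled first-order balances gives C_B(τ) = [k₁/(k₂−k₁)]·C_{A0}·(e^(−k₁τ) − e^(−k₂τ)).
e^(−k₁τ) = e^(−0.240×3.78) = e^(−0.9072) = 0.4037; e^(−k₂τ) = e^(−6.048) = 0.002363.
C_B = 0.240×3.53/(1.60−0.240) × (0.4037−0.002363) = 0.6229×0.4013 = 0.2500 kmol/m³.
Y_B = C_B/C_{A0} = 0.2500/3.53 = 0.0708.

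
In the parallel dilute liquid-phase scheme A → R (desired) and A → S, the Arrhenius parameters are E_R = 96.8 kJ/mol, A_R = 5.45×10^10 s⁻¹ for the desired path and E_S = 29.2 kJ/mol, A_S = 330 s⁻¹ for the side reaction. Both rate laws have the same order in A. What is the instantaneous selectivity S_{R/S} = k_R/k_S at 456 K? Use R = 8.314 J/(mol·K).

Since both paths have the same order in A, the concentration cancels and S_{R/S} = k_R/k_S = (A_R/A_S)·exp[(E_S−E_R)/(RT)].
(E_S−E_R)/(RT) = (29.2−96.8)×10³/(8.314×456) = -67600/3791 = -17.83.
k_R/k_S = (5.45×10^10/330)·exp(-17.83) = 1.652×10^8 × 1.804×10^-8 = 2.98.

2.98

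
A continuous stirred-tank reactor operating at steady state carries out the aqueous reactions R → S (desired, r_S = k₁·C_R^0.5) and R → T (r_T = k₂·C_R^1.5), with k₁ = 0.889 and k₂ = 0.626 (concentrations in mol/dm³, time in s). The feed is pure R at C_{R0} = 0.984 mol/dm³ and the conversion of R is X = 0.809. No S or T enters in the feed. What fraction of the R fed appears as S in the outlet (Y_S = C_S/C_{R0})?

0.714

Exit C_R = C_{R0}(1−X) = 0.984×0.191 = 0.1879 mol/dm³.
In a CSTR the entire volume is at exit conditions, so r_S = 0.889×0.1879^0.5 = 0.3854 and r_T = 0.626×0.1879^1.5 = 0.05101.
Fraction of consumed R going to S: r_S/(r_S+r_T) = 0.8831.
C_S = 0.8831·C_{R0}·X = 0.8831×0.984×0.809 = 0.703 mol/dm³; Y_S = C_S/C_{R0} = 0.714.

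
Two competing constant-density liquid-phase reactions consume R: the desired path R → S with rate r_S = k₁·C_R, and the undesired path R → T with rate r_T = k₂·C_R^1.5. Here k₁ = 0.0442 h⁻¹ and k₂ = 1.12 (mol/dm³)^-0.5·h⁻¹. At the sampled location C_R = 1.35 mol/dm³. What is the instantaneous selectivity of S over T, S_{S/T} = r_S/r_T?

0.0340

S_{S/T} = r_S/r_T = (k₁·C_R)/(k₂·C_R^1.5) = (k₁/k₂)·C_R^-0.5.
= (0.0442×1.350) / (1.12×1.350^1.5) = 0.05967/1.757 = 0.0340.
The undesired path is higher order in R, so low C_R (CSTR or dilute feed) favours S.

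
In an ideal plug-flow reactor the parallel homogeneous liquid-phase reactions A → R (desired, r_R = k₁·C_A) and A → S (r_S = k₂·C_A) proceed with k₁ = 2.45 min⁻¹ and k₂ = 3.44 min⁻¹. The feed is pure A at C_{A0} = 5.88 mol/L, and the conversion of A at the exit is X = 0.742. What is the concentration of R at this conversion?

1.81 mol/L

C_A = C_{A0}(1−X) = 1.517 mol/L.
Both paths are first order in A, so the instantaneous fraction to R is constant: dC_R/d(−C_A) = k₁/(k₁+k₂) = 0.4160.
C_R = 0.4160·(C_{A0}−C_A) = 0.4160×4.363 = 1.81 mol/L.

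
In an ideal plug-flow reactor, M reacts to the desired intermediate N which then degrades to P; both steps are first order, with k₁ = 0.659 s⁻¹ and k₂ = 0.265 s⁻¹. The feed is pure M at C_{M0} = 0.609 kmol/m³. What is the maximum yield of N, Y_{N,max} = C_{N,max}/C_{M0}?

0.542

Evaluating C_N at τ_opt = ln(k₂/k₁)/(k₂−k₁) gives C_{N,max}/C_{M0} = (k₁/k₂)^[k₂/(k₂−k₁)].
= (0.659/0.265)^(0.265/(0.265−0.659)) = (2.487)^(-0.6726) = 0.5419.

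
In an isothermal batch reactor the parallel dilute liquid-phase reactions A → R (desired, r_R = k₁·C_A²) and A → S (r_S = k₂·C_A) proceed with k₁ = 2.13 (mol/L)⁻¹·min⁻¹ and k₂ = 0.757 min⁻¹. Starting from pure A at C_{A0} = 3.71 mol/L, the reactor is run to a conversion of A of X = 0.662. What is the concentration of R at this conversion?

2.13 mol/L

C_A = C_{A0}(1−X) = 1.254 mol/L.
Along a PFR/batch, dC_S/dC_A = −r_S/(r_R+r_S) = −k₂/(k₂+k₁·C_A).
Integrating from C_{A0} to C_A: C_S = (0.757/2.13)·ln[(0.757+2.13·3.71)/(0.757+2.13·1.25)] = 0.3554·ln(8.659/3.428) = 0.3293 mol/L.
Then C_R = (C_{A0}−C_A) − C_S = 2.456 − 0.3293 = 2.127 mol/L.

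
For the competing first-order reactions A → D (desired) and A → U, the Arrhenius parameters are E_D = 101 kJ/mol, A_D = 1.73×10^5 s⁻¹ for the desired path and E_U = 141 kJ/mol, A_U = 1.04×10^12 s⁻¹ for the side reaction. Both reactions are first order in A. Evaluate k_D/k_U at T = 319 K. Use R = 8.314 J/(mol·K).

0.590

k_D/k_U = (A_D/A_U)·exp[−(E_D−E_U)/(RT)] = (A_D/A_U)·exp[(E_U−E_D)/(RT)].
(E_U−E_D)/(RT) = (141−101)×10³/(8.314×319) = 40000/2652 = 15.08.
k_D/k_U = (1.73×10^5/1.04×10^12)·exp(15.08) = 1.663×10^-7 × 3.548×10^6 = 0.590.
Since E_D < E_U, lowering the temperature improves selectivity toward D.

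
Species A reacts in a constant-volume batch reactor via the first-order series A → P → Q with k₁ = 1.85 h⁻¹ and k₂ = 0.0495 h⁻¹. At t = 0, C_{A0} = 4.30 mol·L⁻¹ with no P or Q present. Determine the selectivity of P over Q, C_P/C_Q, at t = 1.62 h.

Solving the coupled first-order balances gives C_P(t) = [k₁/(k₂−k₁)]·C_{A0}·(e^(−k₁t) − e^(−k₂t)).
e^(−k₁t) = e^(−1.85×1.62) = e^(−2.997) = 0.04994; e^(−k₂t) = e^(−0.08019) = 0.9229.
C_P = 1.85×4.30/(0.0495−1.85) × (0.04994−0.9229) = (-4.418)×(-0.8730) = 3.857 mol·L⁻¹.
C_A = C_{A0}e^(−k₁t) = 0.2147 mol·L⁻¹, so C_Q = C_{A0}−C_A−C_P = 0.2281 mol·L⁻¹; C_P/C_Q = 16.9.

16.9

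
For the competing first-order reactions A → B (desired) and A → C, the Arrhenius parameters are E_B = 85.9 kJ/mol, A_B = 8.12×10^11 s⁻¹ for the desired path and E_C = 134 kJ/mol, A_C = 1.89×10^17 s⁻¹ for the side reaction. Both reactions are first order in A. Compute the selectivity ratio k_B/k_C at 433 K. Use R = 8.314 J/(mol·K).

k_B/k_C = (A_B/A_C)·exp[−(E_B−E_C)/(RT)] = (A_B/A_C)·exp[(E_C−E_B)/(RT)].
(E_C−E_B)/(RT) = (134−85.9)×10³/(8.314×433) = 48100/3600 = 13.36.
k_B/k_C = (8.12×10^11/1.89×10^17)·exp(13.36) = 4.296×10^-6 × 6.349×10^5 = 2.73.
Since E_B < E_C, lowering the temperature improves selectivity toward B.

2.73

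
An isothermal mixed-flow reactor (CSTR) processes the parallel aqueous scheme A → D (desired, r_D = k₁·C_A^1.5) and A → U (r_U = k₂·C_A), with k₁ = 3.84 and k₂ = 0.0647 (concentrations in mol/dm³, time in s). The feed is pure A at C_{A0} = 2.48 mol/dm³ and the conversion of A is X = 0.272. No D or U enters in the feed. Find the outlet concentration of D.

0.666 mol/dm³

Exit C_A = C_{A0}(1−X) = 2.48×0.728 = 1.805 mol/dm³.
A CSTR operates uniformly at the exit composition, giving r_D = 9.315 and r_U = 0.1168 (each k·C_A^n at C_A = 1.805).
Fraction of consumed A going to D: r_D/(r_D+r_U) = 0.9876.
C_D = 0.9876·C_{A0}·X = 0.9876×2.48×0.272 = 0.666 mol/dm³.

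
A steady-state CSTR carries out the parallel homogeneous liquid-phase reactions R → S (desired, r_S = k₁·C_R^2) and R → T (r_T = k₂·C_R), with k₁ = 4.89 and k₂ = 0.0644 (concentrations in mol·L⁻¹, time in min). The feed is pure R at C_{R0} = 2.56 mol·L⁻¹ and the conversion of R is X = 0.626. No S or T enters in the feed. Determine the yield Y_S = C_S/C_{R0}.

0.618

Exit C_R = C_{R0}(1−X) = 2.56×0.374 = 0.9574 mol·L⁻¹.
A CSTR operates uniformly at the exit composition, giving r_S = 4.483 and r_T = 0.06166 (each k·C_R^n at C_R = 0.9574).
Fraction of consumed R going to S: r_S/(r_S+r_T) = 0.9864.
C_S = 0.9864·C_{R0}·X = 0.9864×2.56×0.626 = 1.58 mol·L⁻¹; Y_S = C_S/C_{R0} = 0.618.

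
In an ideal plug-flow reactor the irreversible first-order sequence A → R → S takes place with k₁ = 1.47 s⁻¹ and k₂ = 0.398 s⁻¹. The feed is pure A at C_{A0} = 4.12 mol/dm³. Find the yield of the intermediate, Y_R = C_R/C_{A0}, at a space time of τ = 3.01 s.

Solving the coupled first-order balances gives C_R(τ) = [k₁/(k₂−k₁)]·C_{A0}·(e^(−k₁τ) − e^(−k₂τ)).
e^(−k₁τ) = e^(−1.47×3.01) = e^(−4.425) = 0.01198; e^(−k₂τ) = e^(−1.198) = 0.3018.
C_R = 1.47×4.12/(0.398−1.47) × (0.01198−0.3018) = (-5.650)×(-0.2898) = 1.637 mol/dm³.
Y_R = C_R/C_{A0} = 1.637/4.12 = 0.397.

0.397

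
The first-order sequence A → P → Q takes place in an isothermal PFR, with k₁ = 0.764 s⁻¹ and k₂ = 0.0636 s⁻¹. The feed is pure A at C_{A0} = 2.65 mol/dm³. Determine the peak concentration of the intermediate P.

2.11 mol/dm³

Evaluating C_P at τ_opt = ln(k₂/k₁)/(k₂−k₁) gives C_{P,max}/C_{A0} = (k₁/k₂)^[k₂/(k₂−k₁)].
= (0.764/0.0636)^(0.0636/(0.0636−0.764)) = (12.01)^(-0.09081) = 0.7979.
C_{P,max} = 0.7979×2.65 = 2.11 mol/dm³.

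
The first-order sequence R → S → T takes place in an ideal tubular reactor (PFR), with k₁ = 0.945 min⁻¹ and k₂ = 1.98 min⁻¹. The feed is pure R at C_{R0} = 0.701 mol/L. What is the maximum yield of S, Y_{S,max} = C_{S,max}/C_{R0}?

Evaluating C_S at τ_opt = ln(k₂/k₁)/(k₂−k₁) gives C_{S,max}/C_{R0} = (k₁/k₂)^[k₂/(k₂−k₁)].
= (0.945/1.98)^(1.98/(1.98−0.945)) = (0.4773)^(1.913) = 0.2429.

0.243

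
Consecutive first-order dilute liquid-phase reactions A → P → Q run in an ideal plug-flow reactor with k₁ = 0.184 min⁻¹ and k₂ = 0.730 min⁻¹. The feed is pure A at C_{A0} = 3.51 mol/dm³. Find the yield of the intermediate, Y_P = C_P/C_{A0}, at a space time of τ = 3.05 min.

0.156

The intermediate concentration in a first-order A→B→C sequence is C_P = k₁C_{A0}(e^(−k₁τ) − e^(−k₂τ))/(k₂−k₁).
e^(−k₁τ) = e^(−0.184×3.05) = e^(−0.5612) = 0.5705; e^(−k₂τ) = e^(−2.226) = 0.1079.
C_P = 0.184×3.51/(0.730−0.184) × (0.5705−0.1079) = 1.183×0.4626 = 0.5472 mol/dm³.
Y_P = C_P/C_{A0} = 0.5472/3.51 = 0.156.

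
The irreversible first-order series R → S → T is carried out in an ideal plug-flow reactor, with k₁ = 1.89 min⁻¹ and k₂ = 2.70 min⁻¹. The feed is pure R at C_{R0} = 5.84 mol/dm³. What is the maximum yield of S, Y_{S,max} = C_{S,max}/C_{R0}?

0.305

At the optimum, C_{S,max}/C_{R0} = (k₁/k₂)^[k₂/(k₂−k₁)].
= (1.89/2.70)^(2.70/(2.70−1.89)) = (0.7000)^(3.333) = 0.3046.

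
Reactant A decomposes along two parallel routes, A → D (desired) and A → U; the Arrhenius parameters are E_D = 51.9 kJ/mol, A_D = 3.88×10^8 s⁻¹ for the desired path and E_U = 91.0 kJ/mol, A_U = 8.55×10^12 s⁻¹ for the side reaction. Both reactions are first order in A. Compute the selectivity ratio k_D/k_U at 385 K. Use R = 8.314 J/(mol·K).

k_D/k_U = (A_D/A_U)·exp[−(E_D−E_U)/(RT)] = (A_D/A_U)·exp[(E_U−E_D)/(RT)].
(E_U−E_D)/(RT) = (91.0−51.9)×10³/(8.314×385) = 39100/3201 = 12.22.
k_D/k_U = (3.88×10^8/8.55×10^12)·exp(12.22) = 4.538×10^-5 × 2.019×10^5 = 9.16.
Since E_D < E_U, lowering the temperature improves selectivity toward D.

9.16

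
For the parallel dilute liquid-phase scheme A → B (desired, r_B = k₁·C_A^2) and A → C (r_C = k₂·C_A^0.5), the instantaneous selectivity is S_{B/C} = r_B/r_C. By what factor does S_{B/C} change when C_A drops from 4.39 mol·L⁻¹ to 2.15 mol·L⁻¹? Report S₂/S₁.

0.343

S_{B/C} = (k₁/k₂)·C_A^1.5, so S₂/S₁ = (C_{A,2}/C_{A,1})^1.5.
= (2.15/4.39)^1.5 = (0.4897)^1.5 = 0.343.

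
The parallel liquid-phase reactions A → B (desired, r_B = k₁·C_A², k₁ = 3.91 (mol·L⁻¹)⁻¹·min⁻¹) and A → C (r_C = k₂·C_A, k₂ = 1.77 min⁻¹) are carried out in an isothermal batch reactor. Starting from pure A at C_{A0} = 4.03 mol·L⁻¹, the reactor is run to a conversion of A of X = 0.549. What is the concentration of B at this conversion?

1.90 mol·L⁻¹

C_A = C_{A0}(1−X) = 1.818 mol·L⁻¹.
Along a PFR/batch, dC_C/dC_A = −r_C/(r_B+r_C) = −k₂/(k₂+k₁·C_A).
Integrating from C_{A0} to C_A: C_C = (1.77/3.91)·ln[(1.77+3.91·4.03)/(1.77+3.91·1.82)] = 0.4527·ln(17.53/8.877) = 0.3080 mol·L⁻¹.
Then C_B = (C_{A0}−C_A) − C_C = 2.212 − 0.3080 = 1.904 mol·L⁻¹.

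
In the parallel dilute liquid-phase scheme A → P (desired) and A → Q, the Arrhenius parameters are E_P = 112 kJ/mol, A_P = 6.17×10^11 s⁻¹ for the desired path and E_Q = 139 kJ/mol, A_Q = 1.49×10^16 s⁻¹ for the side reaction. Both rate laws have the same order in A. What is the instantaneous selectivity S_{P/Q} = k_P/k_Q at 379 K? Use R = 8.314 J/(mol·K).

k_P/k_Q = (A_P/A_Q)·exp[−(E_P−E_Q)/(RT)] = (A_P/A_Q)·exp[(E_Q−E_P)/(RT)].
(E_Q−E_P)/(RT) = (139−112)×10³/(8.314×379) = 27000/3151 = 8.569.
k_P/k_Q = (6.17×10^11/1.49×10^16)·exp(8.569) = 4.141×10^-5 × 5264 = 0.218.

0.218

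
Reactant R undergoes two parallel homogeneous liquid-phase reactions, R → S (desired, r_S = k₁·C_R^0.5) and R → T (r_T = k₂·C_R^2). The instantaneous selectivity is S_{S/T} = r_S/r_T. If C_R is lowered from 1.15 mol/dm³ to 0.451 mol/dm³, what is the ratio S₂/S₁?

S_{S/T} = (k₁/k₂)·C_R^-1.5, so S₂/S₁ = (C_{R,2}/C_{R,1})^-1.5.
= (0.451/1.15)^(-1.5) = (0.3922)^(-1.5) = 4.07.

4.07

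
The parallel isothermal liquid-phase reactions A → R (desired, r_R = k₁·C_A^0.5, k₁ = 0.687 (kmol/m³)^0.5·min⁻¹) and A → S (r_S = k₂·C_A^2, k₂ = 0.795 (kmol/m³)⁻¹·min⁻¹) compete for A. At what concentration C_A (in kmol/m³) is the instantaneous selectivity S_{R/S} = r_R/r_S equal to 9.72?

0.199 kmol/m³

S_{R/S} = (k₁/k₂)·C_A^-1.5 ⇒ C_A = (S·k₂/k₁)^(1/(-1.5)).
= (9.72×0.795/0.687)^(-0.6667) = (11.25)^(-0.6667) = 0.199 kmol/m³.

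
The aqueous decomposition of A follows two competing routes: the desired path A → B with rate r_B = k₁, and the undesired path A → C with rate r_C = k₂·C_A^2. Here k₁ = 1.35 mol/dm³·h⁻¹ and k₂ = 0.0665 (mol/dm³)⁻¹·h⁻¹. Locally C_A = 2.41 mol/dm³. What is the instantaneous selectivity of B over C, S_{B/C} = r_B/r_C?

S_{B/C} = r_B/r_C = (k₁)/(k₂·C_A^2) = (k₁/k₂)·C_A^-2.
= (1.35) / (0.0665×2.410^2) = 1.350/0.3862 = 3.50.
The undesired path is higher order in A, so low C_A (CSTR or dilute feed) favours B.

3.50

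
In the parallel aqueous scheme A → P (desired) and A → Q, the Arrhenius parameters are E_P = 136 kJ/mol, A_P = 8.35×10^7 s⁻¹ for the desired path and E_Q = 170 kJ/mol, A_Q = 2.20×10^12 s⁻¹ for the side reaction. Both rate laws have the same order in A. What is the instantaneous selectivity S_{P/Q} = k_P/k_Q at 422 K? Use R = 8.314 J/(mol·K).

0.614

With equal orders, S_{P/Q} = k_P/k_Q = (A_P/A_Q)·exp[(E_Q−E_P)/(RT)].
(E_Q−E_P)/(RT) = (170−136)×10³/(8.314×422) = 34000/3509 = 9.691.
k_P/k_Q = (8.35×10^7/2.20×10^12)·exp(9.691) = 3.795×10^-5 × 16167 = 0.614.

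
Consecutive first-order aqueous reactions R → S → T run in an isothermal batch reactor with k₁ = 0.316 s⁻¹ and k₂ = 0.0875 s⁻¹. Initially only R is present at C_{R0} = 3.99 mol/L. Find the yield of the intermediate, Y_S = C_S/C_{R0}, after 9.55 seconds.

Solving the coupled first-order balances gives C_S(t) = [k₁/(k₂−k₁)]·C_{R0}·(e^(−k₁t) − e^(−k₂t)).
e^(−k₁t) = e^(−0.316×9.55) = e^(−3.018) = 0.04891; e^(−k₂t) = e^(−0.8356) = 0.4336.
C_S = 0.316×3.99/(0.0875−0.316) × (0.04891−0.4336) = (-5.518)×(-0.3847) = 2.123 mol/L.
Y_S = C_S/C_{R0} = 2.123/3.99 = 0.532.

0.532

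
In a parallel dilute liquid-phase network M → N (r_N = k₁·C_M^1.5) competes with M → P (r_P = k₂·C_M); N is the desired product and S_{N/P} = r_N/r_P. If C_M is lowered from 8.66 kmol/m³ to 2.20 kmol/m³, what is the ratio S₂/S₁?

S_{N/P} = (k₁/k₂)·C_M^0.5, so S₂/S₁ = (C_{M,2}/C_{M,1})^0.5.
= (2.20/8.66)^0.5 = (0.2540)^0.5 = 0.504.
Selectivity toward N falls as C_M falls — high-concentration operation is favoured.

0.504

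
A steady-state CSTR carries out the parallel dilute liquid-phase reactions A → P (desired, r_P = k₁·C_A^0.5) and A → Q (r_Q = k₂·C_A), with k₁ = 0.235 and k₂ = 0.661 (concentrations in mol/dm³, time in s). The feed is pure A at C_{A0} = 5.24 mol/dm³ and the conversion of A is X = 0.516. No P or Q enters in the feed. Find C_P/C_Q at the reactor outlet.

Exit C_A = C_{A0}(1−X) = 5.24×0.484 = 2.536 mol/dm³.
A CSTR operates uniformly at the exit composition, giving r_P = 0.3742 and r_Q = 1.676 (each k·C_A^n at C_A = 2.536).
Overall selectivity = C_P/C_Q = r_Pτ/(r_Qτ) = r_P/r_Q = 0.223.

0.223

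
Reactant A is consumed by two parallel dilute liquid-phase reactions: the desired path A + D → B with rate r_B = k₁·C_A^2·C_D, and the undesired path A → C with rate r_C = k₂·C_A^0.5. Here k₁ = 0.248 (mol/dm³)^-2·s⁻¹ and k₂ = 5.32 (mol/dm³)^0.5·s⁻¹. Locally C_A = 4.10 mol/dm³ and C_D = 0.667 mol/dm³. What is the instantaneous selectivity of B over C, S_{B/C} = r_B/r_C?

0.258

S_{B/C} = r_B/r_C = (k₁·C_A^2·C_D)/(k₂·C_A^0.5) = (k₁/k₂)·C_A^1.5·C_D.
= (0.248×4.100^2×0.6670) / (5.32×4.100^0.5) = 2.781/10.77 = 0.258.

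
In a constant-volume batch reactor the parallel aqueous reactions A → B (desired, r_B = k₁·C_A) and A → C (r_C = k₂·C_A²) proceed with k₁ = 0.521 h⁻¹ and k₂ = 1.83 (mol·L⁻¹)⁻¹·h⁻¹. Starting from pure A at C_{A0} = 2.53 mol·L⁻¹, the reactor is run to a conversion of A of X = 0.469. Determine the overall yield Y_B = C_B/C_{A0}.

0.0616

C_A = C_{A0}(1−X) = 1.343 mol·L⁻¹.
Along a PFR/batch, dC_B/dC_A = −r_B/(r_B+r_C) = −k₁/(k₁+k₂·C_A).
Integrating from C_{A0} to C_A: C_B = (0.521/1.83)·ln[(0.521+1.83·2.53)/(0.521+1.83·1.34)] = 0.2847·ln(5.151/2.979) = 0.1559 mol·L⁻¹.
Y_B = C_B/C_{A0} = 0.1559/2.53 = 0.0616.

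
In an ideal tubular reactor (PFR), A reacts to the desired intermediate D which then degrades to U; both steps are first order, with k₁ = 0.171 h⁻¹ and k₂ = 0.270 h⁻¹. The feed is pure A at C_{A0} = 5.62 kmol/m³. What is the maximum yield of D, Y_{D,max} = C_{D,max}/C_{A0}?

For a first-order series the maximum intermediate yield is C_{D,max}/C_{A0} = (k₁/k₂)^[k₂/(k₂−k₁)].
= (0.171/0.270)^(0.270/(0.270−0.171)) = (0.6333)^(2.727) = 0.2877.

0.288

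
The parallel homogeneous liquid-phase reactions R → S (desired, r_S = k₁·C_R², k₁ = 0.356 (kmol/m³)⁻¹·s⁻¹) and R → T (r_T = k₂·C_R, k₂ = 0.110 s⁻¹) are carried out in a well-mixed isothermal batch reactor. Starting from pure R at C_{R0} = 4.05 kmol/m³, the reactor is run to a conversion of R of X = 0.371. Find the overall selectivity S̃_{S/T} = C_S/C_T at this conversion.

10.5

C_R = C_{R0}(1−X) = 2.547 kmol/m³.
Along a PFR/batch, dC_T/dC_R = −r_T/(r_S+r_T) = −k₂/(k₂+k₁·C_R).
Integrating from C_{R0} to C_R: C_T = (0.110/0.356)·ln[(0.110+0.356·4.05)/(0.110+0.356·2.55)] = 0.3090·ln(1.552/1.017) = 0.1306 kmol/m³.
Then C_S = (C_{R0}−C_R) − C_T = 1.503 − 0.1306 = 1.372 kmol/m³.
S̃_{S/T} = C_S/C_T = 1.372/0.1306 = 10.5.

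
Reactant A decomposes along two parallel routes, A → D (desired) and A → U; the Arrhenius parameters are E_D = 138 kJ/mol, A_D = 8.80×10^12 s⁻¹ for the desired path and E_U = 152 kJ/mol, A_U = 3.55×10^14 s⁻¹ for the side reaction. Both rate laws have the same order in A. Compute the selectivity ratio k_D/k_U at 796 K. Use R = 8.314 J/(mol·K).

0.206

k_D/k_U = (A_D/A_U)·exp[−(E_D−E_U)/(RT)] = (A_D/A_U)·exp[(E_U−E_D)/(RT)].
(E_U−E_D)/(RT) = (152−138)×10³/(8.314×796) = 14000/6618 = 2.115.
k_D/k_U = (8.80×10^12/3.55×10^14)·exp(2.115) = 0.02479 × 8.293 = 0.206.
Since E_D < E_U, lowering the temperature improves selectivity toward D.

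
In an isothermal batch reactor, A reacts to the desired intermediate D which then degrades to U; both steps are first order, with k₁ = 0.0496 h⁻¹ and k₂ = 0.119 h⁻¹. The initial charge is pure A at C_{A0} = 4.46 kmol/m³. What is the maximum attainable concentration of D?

At the optimum, C_{D,max}/C_{A0} = (k₁/k₂)^[k₂/(k₂−k₁)].
= (0.0496/0.119)^(0.119/(0.119−0.0496)) = (0.4168)^(1.715) = 0.2230.
C_{D,max} = 0.2230×4.46 = 0.995 kmol/m³.

0.995 kmol/m³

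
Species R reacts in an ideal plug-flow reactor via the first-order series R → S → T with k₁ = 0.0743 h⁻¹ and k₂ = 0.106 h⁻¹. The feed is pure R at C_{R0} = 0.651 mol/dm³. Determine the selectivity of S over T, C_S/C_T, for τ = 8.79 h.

For first-order series with pure R initially, C_S(τ) = k₁C_{R0}/(k₂−k₁)·(e^(−k₁τ) − e^(−k₂τ)).
e^(−k₁τ) = e^(−0.0743×8.79) = e^(−0.6531) = 0.5204; e^(−k₂τ) = e^(−0.9317) = 0.3939.
C_S = 0.0743×0.651/(0.106−0.0743) × (0.5204−0.3939) = 1.526×0.1266 = 0.1931 mol/dm³.
C_R = C_{R0}e^(−k₁τ) = 0.3388 mol/dm³, so C_T = C_{R0}−C_R−C_S = 0.1191 mol/dm³; C_S/C_T = 1.62.

1.62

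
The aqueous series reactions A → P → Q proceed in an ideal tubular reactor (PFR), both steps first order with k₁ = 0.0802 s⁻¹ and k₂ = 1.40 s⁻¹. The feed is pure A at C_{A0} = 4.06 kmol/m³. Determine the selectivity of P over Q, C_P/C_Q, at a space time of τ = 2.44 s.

The intermediate concentration in a first-order A→B→C sequence is C_P = k₁C_{A0}(e^(−k₁τ) − e^(−k₂τ))/(k₂−k₁).
e^(−k₁τ) = e^(−0.0802×2.44) = e^(−0.1957) = 0.8223; e^(−k₂τ) = e^(−3.416) = 0.03284.
C_P = 0.0802×4.06/(1.40−0.0802) × (0.8223−0.03284) = 0.2467×0.7894 = 0.1948 kmol/m³.
C_A = C_{A0}e^(−k₁τ) = 3.338 kmol/m³, so C_Q = C_{A0}−C_A−C_P = 0.5268 kmol/m³; C_P/C_Q = 0.370.

0.370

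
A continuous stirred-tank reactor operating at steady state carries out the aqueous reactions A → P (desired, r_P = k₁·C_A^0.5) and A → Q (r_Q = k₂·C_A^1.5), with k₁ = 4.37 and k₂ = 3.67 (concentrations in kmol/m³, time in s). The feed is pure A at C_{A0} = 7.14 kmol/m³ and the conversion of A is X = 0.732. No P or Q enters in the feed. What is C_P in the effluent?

2.00 kmol/m³

Exit C_A = C_{A0}(1−X) = 7.14×0.268 = 1.914 kmol/m³.
In a CSTR the entire volume is at exit conditions, so r_P = 4.37×1.914^0.5 = 6.045 and r_Q = 3.67×1.914^1.5 = 9.714.
Fraction of consumed A going to P: r_P/(r_P+r_Q) = 0.3836.
C_P = 0.3836·C_{A0}·X = 0.3836×7.14×0.732 = 2.00 kmol/m³.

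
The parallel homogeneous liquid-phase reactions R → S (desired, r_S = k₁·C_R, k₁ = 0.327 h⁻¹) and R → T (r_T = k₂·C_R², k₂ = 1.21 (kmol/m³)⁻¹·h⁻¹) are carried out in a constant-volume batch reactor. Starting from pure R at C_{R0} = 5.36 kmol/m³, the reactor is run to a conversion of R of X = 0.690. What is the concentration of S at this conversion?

0.289 kmol/m³

C_R = C_{R0}(1−X) = 1.662 kmol/m³.
Along a PFR/batch, dC_S/dC_R = −r_S/(r_S+r_T) = −k₁/(k₁+k₂·C_R).
Integrating from C_{R0} to C_R: C_S = (0.327/1.21)·ln[(0.327+1.21·5.36)/(0.327+1.21·1.66)] = 0.2702·ln(6.813/2.338) = 0.2891 kmol/m³.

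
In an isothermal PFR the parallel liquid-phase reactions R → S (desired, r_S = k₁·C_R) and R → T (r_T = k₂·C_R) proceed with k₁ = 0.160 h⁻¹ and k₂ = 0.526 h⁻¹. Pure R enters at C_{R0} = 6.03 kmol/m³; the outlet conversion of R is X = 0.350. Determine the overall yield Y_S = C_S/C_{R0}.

0.0816

C_R = C_{R0}(1−X) = 3.920 kmol/m³.
Both paths are first order in R, so the instantaneous fraction to S is constant: dC_S/d(−C_R) = k₁/(k₁+k₂) = 0.2332.
C_S = 0.2332·(C_{R0}−C_R) = 0.2332×2.111 = 0.492 kmol/m³.
Y_S = C_S/C_{R0} = 0.4922/6.03 = 0.0816.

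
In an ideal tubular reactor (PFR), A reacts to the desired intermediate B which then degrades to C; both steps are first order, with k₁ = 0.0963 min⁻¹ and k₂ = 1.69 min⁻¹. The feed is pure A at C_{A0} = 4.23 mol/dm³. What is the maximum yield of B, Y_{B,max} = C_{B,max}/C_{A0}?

0.0479

Evaluating C_B at τ_opt = ln(k₂/k₁)/(k₂−k₁) gives C_{B,max}/C_{A0} = (k₁/k₂)^[k₂/(k₂−k₁)].
= (0.0963/1.69)^(1.69/(1.69−0.0963)) = (0.05698)^(1.060) = 0.04792.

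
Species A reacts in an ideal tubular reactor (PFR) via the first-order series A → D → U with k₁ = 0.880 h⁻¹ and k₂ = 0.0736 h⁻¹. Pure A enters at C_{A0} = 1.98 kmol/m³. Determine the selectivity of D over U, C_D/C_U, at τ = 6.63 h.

2.02

Solving the coupled first-order balances gives C_D(τ) = [k₁/(k₂−k₁)]·C_{A0}·(e^(−k₁τ) − e^(−k₂τ)).
e^(−k₁τ) = e^(−0.880×6.63) = e^(−5.834) = 0.002925; e^(−k₂τ) = e^(−0.4880) = 0.6139.
C_D = 0.880×1.98/(0.0736−0.880) × (0.002925−0.6139) = (-2.161)×(-0.6109) = 1.320 kmol/m³.
C_A = C_{A0}e^(−k₁τ) = 0.005792 kmol/m³, so C_U = C_{A0}−C_A−C_D = 0.6541 kmol/m³; C_D/C_U = 2.02.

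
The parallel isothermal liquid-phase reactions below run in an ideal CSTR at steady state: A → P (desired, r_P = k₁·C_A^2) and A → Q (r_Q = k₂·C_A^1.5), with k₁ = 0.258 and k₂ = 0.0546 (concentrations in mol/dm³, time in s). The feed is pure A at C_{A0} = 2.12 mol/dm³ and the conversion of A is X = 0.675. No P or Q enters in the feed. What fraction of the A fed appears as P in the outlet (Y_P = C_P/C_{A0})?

0.538

Exit C_A = C_{A0}(1−X) = 2.12×0.325 = 0.6890 mol/dm³.
Rates in a CSTR are evaluated at the outlet concentration: r_P = 0.258×0.6890^2 = 0.1225, r_Q = 0.0546×0.6890^1.5 = 0.03123.
Fraction of consumed A going to P: r_P/(r_P+r_Q) = 0.7968.
C_P = 0.7968·C_{A0}·X = 0.7968×2.12×0.675 = 1.14 mol/dm³; Y_P = C_P/C_{A0} = 0.538.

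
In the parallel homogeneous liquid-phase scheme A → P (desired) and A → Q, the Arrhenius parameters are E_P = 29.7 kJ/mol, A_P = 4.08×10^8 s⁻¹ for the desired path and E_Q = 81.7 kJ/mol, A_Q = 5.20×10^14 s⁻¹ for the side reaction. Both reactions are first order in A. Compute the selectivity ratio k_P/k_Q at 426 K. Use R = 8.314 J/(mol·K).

With equal orders, S_{P/Q} = k_P/k_Q = (A_P/A_Q)·exp[(E_Q−E_P)/(RT)].
(E_Q−E_P)/(RT) = (81.7−29.7)×10³/(8.314×426) = 52000/3542 = 14.68.
k_P/k_Q = (4.08×10^8/5.20×10^14)·exp(14.68) = 7.846×10^-7 × 2.378×10^6 = 1.87.
Since E_P < E_Q, lowering the temperature improves selectivity toward P.

1.87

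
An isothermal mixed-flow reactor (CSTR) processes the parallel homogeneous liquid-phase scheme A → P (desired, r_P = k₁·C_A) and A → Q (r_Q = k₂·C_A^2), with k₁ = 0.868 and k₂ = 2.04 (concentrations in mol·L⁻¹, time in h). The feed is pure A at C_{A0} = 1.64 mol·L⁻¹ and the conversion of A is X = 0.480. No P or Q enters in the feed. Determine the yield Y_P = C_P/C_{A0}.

0.160

Exit C_A = C_{A0}(1−X) = 1.64×0.520 = 0.8528 mol·L⁻¹.
In a CSTR the entire volume is at exit conditions, so r_P = 0.868×0.8528 = 0.7402 and r_Q = 2.04×0.8528^2 = 1.484.
Fraction of consumed A going to P: r_P/(r_P+r_Q) = 0.3329.
C_P = 0.3329·C_{A0}·X = 0.3329×1.64×0.480 = 0.262 mol·L⁻¹; Y_P = C_P/C_{A0} = 0.160.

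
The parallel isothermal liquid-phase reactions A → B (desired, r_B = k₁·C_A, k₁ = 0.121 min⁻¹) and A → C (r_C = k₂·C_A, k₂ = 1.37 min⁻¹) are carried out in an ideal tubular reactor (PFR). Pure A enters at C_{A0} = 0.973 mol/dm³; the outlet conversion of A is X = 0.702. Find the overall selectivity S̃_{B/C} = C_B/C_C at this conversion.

C_A = C_{A0}(1−X) = 0.2900 mol/dm³.
Both paths are first order in A, so the instantaneous fraction to B is constant: dC_B/d(−C_A) = k₁/(k₁+k₂) = 0.08115.
C_B = 0.08115·(C_{A0}−C_A) = 0.08115×0.6830 = 0.0554 mol/dm³.
C_C = (C_{A0}−C_A)−C_B = 0.6276 mol/dm³; S̃_{B/C} = 0.05543/0.6276 = 0.0883.

0.0883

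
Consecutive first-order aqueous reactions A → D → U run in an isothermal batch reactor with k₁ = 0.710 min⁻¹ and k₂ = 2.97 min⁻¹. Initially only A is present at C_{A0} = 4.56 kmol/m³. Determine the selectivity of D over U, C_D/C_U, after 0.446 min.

1.15

For first-order series with pure A initially, C_D(t) = k₁C_{A0}/(k₂−k₁)·(e^(−k₁t) − e^(−k₂t)).
e^(−k₁t) = e^(−0.710×0.446) = e^(−0.3167) = 0.7286; e^(−k₂t) = e^(−1.325) = 0.2659.
C_D = 0.710×4.56/(2.97−0.710) × (0.7286−0.2659) = 1.433×0.4627 = 0.6628 kmol/m³.
C_A = C_{A0}e^(−k₁t) = 3.322 kmol/m³, so C_U = C_{A0}−C_A−C_D = 0.5749 kmol/m³; C_D/C_U = 1.15.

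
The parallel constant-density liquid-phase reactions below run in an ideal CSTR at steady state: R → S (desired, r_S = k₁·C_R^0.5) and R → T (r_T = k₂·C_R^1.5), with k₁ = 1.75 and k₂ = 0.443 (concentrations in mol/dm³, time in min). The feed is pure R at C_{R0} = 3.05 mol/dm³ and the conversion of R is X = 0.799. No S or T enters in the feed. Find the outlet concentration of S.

Exit C_R = C_{R0}(1−X) = 3.05×0.201 = 0.6130 mol/dm³.
Rates in a CSTR are evaluated at the outlet concentration: r_S = 1.75×0.6130^0.5 = 1.370, r_T = 0.443×0.6130^1.5 = 0.2126.
Fraction of consumed R going to S: r_S/(r_S+r_T) = 0.8657.
C_S = 0.8657·C_{R0}·X = 0.8657×3.05×0.799 = 2.11 mol/dm³.

2.11 mol/dm³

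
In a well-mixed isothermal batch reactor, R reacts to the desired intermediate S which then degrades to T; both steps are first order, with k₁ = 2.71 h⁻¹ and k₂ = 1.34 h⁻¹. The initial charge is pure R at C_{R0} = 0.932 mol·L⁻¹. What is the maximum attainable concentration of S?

Evaluating C_S at t_opt = ln(k₂/k₁)/(k₂−k₁) gives C_{S,max}/C_{R0} = (k₁/k₂)^[k₂/(k₂−k₁)].
= (2.71/1.34)^(1.34/(1.34−2.71)) = (2.022)^(-0.9781) = 0.5021.
C_{S,max} = 0.5021×0.932 = 0.468 mol·L⁻¹.

0.468 mol·L⁻¹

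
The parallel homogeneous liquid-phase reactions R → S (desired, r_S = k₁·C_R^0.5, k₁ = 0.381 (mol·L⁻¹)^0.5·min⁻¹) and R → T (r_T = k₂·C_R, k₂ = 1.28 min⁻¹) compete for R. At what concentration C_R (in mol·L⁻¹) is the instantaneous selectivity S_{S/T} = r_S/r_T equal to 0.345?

0.744 mol·L⁻¹

S_{S/T} = (k₁/k₂)·C_R^-0.5 ⇒ C_R = (S·k₂/k₁)^(-2).
= (0.345×1.28/0.381)^(-2) = (1.159)^(-2) = 0.744 mol·L⁻¹.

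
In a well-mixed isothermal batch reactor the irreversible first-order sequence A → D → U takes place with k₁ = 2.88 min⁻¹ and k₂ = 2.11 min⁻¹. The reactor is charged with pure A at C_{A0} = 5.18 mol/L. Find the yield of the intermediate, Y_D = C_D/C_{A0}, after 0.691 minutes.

For first-order series with pure A initially, C_D(t) = k₁C_{A0}/(k₂−k₁)·(e^(−k₁t) − e^(−k₂t)).
e^(−k₁t) = e^(−2.88×0.691) = e^(−1.990) = 0.1367; e^(−k₂t) = e^(−1.458) = 0.2327.
C_D = 2.88×5.18/(2.11−2.88) × (0.1367−0.2327) = (-19.37)×(-0.09601) = 1.860 mol/L.
Y_D = C_D/C_{A0} = 1.860/5.18 = 0.359.

0.359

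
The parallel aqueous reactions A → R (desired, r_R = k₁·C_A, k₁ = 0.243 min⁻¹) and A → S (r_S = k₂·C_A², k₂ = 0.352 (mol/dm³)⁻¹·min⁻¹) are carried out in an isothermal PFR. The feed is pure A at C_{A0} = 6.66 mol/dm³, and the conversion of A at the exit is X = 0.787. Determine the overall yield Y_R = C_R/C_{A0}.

0.129

C_A = C_{A0}(1−X) = 1.419 mol/dm³.
Along a PFR/batch, dC_R/dC_A = −r_R/(r_R+r_S) = −k₁/(k₁+k₂·C_A).
Integrating from C_{A0} to C_A: C_R = (0.243/0.352)·ln[(0.243+0.352·6.66)/(0.243+0.352·1.42)] = 0.6903·ln(2.587/0.7423) = 0.8619 mol/dm³.
Y_R = C_R/C_{A0} = 0.8619/6.66 = 0.129.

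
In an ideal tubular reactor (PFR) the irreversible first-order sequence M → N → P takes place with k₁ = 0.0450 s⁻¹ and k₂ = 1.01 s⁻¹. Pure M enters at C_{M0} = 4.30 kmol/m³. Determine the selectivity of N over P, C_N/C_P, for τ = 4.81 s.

Solving the coupled first-order balances gives C_N(τ) = [k₁/(k₂−k₁)]·C_{M0}·(e^(−k₁τ) − e^(−k₂τ)).
e^(−k₁τ) = e^(−0.0450×4.81) = e^(−0.2164) = 0.8054; e^(−k₂τ) = e^(−4.858) = 0.007765.
C_N = 0.0450×4.30/(1.01−0.0450) × (0.8054−0.007765) = 0.2005×0.7976 = 0.1599 kmol/m³.
C_M = C_{M0}e^(−k₁τ) = 3.463 kmol/m³, so C_P = C_{M0}−C_M−C_N = 0.6770 kmol/m³; C_N/C_P = 0.236.

0.236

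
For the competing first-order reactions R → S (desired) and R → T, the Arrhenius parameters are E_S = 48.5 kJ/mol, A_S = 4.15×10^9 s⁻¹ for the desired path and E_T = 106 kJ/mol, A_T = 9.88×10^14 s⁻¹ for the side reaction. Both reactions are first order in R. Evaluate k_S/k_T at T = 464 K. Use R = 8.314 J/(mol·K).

12.5

k_S/k_T = (A_S/A_T)·exp[−(E_S−E_T)/(RT)] = (A_S/A_T)·exp[(E_T−E_S)/(RT)].
(E_T−E_S)/(RT) = (106−48.5)×10³/(8.314×464) = 57500/3858 = 14.91.
k_S/k_T = (4.15×10^9/9.88×10^14)·exp(14.91) = 4.200×10^-6 × 2.974×10^6 = 12.5.
Since E_S < E_T, lowering the temperature improves selectivity toward S.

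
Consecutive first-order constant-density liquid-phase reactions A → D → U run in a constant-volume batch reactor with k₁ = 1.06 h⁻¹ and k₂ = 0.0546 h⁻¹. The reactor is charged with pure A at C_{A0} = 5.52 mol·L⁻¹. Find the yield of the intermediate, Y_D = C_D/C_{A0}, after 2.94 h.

0.851

For first-order series with pure A initially, C_D(t) = k₁C_{A0}/(k₂−k₁)·(e^(−k₁t) − e^(−k₂t)).
e^(−k₁t) = e^(−1.06×2.94) = e^(−3.116) = 0.04432; e^(−k₂t) = e^(−0.1605) = 0.8517.
C_D = 1.06×5.52/(0.0546−1.06) × (0.04432−0.8517) = (-5.820)×(-0.8074) = 4.699 mol·L⁻¹.
Y_D = C_D/C_{A0} = 4.699/5.52 = 0.851.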